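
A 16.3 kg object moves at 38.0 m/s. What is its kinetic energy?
KE = ½mv² = ½×16.3×38.0² = 11768.6 J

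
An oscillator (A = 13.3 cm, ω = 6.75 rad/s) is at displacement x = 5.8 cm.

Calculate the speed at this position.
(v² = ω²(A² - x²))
v = ω√(A² − x²) = 6.75×√(0.133² − 0.058²) = 0.8079 m/s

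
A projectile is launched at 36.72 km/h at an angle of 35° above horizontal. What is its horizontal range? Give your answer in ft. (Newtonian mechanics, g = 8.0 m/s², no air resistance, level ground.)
R = v₀² sin(2θ) / g (with unit conversion) = 40.09 ft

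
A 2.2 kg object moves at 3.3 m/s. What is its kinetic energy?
KE = ½mv² = ½×2.2×3.3² = 11.979 J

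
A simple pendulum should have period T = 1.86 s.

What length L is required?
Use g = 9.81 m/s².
T = 2π√(L/g) → L = g(T/2π)² = 9.81×(1.86/2π)² = 0.8597 m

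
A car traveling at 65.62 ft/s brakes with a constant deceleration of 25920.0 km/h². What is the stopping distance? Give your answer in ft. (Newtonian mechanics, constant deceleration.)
d = v₀² / (2a) (with unit conversion) = 328.1 ft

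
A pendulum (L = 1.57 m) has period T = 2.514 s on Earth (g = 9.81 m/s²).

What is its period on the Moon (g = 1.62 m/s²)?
T = 2π√(L/g), so T_moon/T_earth = √(g_earth/g_moon)
T_moon = 2π√(1.57/1.62) = 6.185 s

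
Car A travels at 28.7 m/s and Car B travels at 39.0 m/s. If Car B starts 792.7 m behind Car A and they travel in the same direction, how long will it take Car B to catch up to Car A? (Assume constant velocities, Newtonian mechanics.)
Relative speed: v_rel = 39.0 - 28.7 = 10.3 m/s
Time to catch: t = d₀/v_rel = 792.7/10.3 = 76.96 s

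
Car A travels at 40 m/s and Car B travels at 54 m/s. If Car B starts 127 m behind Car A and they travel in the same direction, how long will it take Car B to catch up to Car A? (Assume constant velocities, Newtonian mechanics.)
Relative speed: v_rel = 54 - 40 = 14 m/s
Time to catch: t = d₀/v_rel = 127/14 = 9.07 s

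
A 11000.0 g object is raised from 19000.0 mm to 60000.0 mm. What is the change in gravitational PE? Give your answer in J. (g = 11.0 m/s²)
ΔPE = mg(h₂ − h₁) = 11 kg × 11.0 m/s² × (60 − 19) m = 4961 J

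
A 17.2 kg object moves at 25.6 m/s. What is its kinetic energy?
KE = ½mv² = ½×17.2×25.6² = 5636.096 J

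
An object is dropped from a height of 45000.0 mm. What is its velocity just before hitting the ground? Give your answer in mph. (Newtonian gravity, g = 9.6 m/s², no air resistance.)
v = √(2gh) (with unit conversion) = 65.75 mph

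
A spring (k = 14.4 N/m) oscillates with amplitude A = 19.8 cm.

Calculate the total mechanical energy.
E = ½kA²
E = ½kA² = ½×14.4×(0.198)² = 0.2823 J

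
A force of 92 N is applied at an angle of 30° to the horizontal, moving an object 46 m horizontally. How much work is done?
W = Fd cosθ = 92×46×cos(30°) = 3665.0 J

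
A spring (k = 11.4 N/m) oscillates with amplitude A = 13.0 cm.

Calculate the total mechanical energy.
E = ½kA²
E = ½kA² = ½×11.4×(0.13)² = 0.09633 J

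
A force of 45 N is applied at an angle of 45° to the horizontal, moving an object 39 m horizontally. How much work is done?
W = Fd cosθ = 45×39×cos(45°) = 1241.0 J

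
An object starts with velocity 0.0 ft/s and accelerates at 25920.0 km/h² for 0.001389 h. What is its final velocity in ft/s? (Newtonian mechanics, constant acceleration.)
v = v₀ + at (with unit conversion) = 32.81 ft/s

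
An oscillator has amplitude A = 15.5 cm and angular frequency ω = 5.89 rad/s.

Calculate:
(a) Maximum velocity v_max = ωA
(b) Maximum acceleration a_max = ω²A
v_max = ωA = 5.89×0.155 = 0.913 m/s
a_max = ω²A = 5.89²×0.155 = 5.377 m/s²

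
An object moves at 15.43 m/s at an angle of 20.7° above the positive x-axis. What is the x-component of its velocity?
vₓ = v cos(θ) = 15.43 × cos(20.7°) = 14.43 m/s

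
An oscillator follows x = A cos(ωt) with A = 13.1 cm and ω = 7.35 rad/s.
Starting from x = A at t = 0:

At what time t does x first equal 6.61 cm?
cos(ωt) = x/A = 6.61/13.1 = 0.5046
ωt = arccos(0.5046) = 1.042 rad
t = 1.042/7.35 = 0.1418 s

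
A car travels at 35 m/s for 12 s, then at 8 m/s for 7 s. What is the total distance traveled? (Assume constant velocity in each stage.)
d₁ = v₁t₁ = 35 × 12 = 420 m
d₂ = v₂t₂ = 8 × 7 = 56 m
d_total = 420 + 56 = 476 m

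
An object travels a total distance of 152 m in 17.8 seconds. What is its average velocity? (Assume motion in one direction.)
v_avg = Δd / Δt = 152 / 17.8 = 8.54 m/s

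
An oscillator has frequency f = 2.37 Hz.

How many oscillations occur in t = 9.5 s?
n = f×t = 2.37×9.5 = 22.52 oscillations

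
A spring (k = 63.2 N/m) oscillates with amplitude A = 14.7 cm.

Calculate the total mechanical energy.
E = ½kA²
E = ½kA² = ½×63.2×(0.147)² = 0.6828 J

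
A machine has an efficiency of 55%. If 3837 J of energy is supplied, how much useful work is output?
W_out = η × W_in = 0.55 × 3837 = 2110.4 J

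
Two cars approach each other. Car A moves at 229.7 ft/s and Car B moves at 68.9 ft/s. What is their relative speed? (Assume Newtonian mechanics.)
v_rel = v_A + v_B = 229.7 + 68.9 = 298.6 ft/s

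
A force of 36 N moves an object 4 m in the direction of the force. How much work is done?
W = Fd = 36×4 = 144.0 J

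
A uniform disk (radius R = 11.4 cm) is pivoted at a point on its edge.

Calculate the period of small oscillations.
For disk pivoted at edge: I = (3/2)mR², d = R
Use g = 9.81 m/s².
I/m = (3/2)R² = 0.01949 m²; d = R = 0.114 m
T = 2π√((3/2)R²/(gR)) = 2π√(3R/(2g)) = 0.8296 s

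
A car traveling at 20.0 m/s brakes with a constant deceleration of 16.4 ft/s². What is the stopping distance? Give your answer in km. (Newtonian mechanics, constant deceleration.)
d = v₀² / (2a) (with unit conversion) = 0.04001 km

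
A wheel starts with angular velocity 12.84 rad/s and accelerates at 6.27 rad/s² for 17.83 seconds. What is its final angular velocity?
ω = ω₀ + αt = 12.84 + 6.27 × 17.83 = 124.63 rad/s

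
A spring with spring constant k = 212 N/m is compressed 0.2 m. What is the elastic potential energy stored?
PE = ½kx² = ½×212×0.2² = 4.24 J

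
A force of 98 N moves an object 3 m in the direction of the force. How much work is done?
W = Fd = 98×3 = 294.0 J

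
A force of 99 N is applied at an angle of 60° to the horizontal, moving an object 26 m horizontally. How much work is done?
W = Fd cosθ = 99×26×cos(60°) = 1287.0 J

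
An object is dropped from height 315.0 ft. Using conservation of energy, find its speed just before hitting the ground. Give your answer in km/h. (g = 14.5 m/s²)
mgh = ½mv² → v = √(2gh) = √(2×14.5×96.01) = 52.77 m/s = 190.0 km/h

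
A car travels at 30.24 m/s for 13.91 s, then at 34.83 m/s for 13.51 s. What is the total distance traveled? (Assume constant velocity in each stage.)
d₁ = v₁t₁ = 30.24 × 13.91 = 420.638 m
d₂ = v₂t₂ = 34.83 × 13.51 = 470.553 m
d_total = 420.638 + 470.553 = 891.19 m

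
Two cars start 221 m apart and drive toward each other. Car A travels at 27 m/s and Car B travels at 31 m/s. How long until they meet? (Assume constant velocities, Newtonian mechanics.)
Combined speed: v_combined = 27 + 31 = 58 m/s
Time to meet: t = d/58 = 221/58 = 3.81 s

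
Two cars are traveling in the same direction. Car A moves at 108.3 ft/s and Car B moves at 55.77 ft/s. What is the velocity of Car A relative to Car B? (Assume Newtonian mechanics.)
v_rel = v_A - v_B = 108.3 - 55.77 = 52.53 ft/s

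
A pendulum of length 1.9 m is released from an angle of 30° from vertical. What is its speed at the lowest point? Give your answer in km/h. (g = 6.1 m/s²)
h = L(1 − cosθ) = 1.9×(1 − cos30°) = 0.2546 m
v = √(2gh) = √(2×6.1×0.2546) = 1.762 m/s = 6.344 km/h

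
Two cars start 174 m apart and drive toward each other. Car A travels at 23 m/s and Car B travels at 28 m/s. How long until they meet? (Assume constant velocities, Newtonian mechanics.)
Combined speed: v_combined = 23 + 28 = 51 m/s
Time to meet: t = d/51 = 174/51 = 3.41 s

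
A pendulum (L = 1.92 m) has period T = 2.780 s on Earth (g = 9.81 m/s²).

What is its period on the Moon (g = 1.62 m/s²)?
T = 2π√(L/g), so T_moon/T_earth = √(g_earth/g_moon)
T_moon = 2π√(1.92/1.62) = 6.84 s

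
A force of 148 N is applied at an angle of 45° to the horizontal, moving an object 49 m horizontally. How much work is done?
W = Fd cosθ = 148×49×cos(45°) = 5127.9 J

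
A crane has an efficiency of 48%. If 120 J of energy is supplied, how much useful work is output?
W_out = η × W_in = 0.48 × 120 = 57.6 J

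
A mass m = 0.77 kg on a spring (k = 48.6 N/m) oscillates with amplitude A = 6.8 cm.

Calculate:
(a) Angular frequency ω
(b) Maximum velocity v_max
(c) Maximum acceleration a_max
ω = √(k/m) = √(48.6/0.77) = 7.945 rad/s
v_max = ωA = 7.945×0.068 = 0.5402 m/s
a_max = ω²A = 7.945²×0.068 = 4.292 m/s²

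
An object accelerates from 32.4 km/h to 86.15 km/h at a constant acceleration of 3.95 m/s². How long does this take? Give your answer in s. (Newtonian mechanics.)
t = (v - v₀)/a (with unit conversion) = 3.78 s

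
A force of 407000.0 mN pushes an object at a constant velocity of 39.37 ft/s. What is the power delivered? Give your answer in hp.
P = Fv = 407 N × 12 m/s = 4884 W = 6.55 hp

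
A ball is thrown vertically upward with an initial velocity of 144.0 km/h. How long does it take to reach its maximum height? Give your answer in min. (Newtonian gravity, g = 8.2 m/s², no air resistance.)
t_up = v₀/g (with unit conversion) = 0.0813 min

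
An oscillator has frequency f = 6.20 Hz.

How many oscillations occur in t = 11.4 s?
n = f×t = 6.2×11.4 = 70.68 oscillations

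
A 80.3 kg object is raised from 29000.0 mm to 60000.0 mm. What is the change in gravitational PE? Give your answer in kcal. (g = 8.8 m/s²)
ΔPE = mg(h₂ − h₁) = 80.3 kg × 8.8 m/s² × (60 − 29) m = 2.191e+04 J = 5.236 kcal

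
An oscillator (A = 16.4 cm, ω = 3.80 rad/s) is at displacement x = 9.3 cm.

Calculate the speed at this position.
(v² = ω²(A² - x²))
v = ω√(A² − x²) = 3.8×√(0.164² − 0.093²) = 0.5133 m/s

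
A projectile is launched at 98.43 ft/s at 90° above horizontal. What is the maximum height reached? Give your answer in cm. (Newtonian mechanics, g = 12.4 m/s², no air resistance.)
H = v₀²sin²(θ)/(2g) (with unit conversion) = 3629.0 cm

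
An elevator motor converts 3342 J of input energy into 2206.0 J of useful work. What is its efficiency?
η = W_out/W_in = 2206.0/3342 = 0.6601 = 66.01%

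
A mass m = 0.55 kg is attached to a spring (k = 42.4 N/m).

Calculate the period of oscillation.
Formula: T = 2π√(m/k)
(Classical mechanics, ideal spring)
T = 2π√(m/k) = 2π√(0.55/42.4) = 0.7156 s; f = 1/T = 1.397 Hz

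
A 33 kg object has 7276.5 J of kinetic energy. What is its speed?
KE = ½mv² → v = √(2KE/m) = √(2×7276.5/33) = 21.0 m/s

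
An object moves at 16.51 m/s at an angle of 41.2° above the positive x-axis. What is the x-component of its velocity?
vₓ = v cos(θ) = 16.51 × cos(41.2°) = 12.42 m/s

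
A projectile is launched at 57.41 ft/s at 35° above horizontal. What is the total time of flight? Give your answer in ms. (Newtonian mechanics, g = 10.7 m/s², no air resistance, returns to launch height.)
T = 2v₀sin(θ)/g (with unit conversion) = 1876.0 ms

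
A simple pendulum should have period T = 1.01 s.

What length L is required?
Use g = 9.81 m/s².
T = 2π√(L/g) → L = g(T/2π)² = 9.81×(1.01/2π)² = 0.2535 m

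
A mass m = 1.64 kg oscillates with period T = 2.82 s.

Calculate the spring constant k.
T = 2π√(m/k) → k = m(2π/T)² = 1.64×(2π/2.82)² = 8.142 N/m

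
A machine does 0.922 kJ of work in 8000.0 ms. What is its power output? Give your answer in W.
P = W/t = 922 J / 8 s = 115.2 W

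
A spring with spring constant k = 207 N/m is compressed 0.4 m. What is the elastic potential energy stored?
PE = ½kx² = ½×207×0.4² = 16.56 J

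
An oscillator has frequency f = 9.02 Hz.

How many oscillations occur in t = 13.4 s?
n = f×t = 9.02×13.4 = 120.9 oscillations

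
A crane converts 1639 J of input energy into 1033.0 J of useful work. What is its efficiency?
η = W_out/W_in = 1033.0/1639 = 0.6303 = 63.03%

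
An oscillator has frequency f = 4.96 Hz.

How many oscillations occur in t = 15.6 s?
n = f×t = 4.96×15.6 = 77.38 oscillations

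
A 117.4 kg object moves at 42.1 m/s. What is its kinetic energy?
KE = ½mv² = ½×117.4×42.1² = 104040.5 J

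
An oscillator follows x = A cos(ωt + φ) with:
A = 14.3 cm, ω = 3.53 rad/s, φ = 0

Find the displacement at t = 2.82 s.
x = A cos(ωt + φ) = 14.3×cos(3.53×2.82 + 0) = -12.34 cm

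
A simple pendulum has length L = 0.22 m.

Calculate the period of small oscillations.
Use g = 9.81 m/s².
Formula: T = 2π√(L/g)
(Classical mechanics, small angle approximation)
T = 2π√(L/g) = 2π√(0.22/9.81) = 0.9409 s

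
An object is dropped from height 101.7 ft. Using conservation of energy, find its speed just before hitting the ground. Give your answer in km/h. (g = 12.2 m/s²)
mgh = ½mv² → v = √(2gh) = √(2×12.2×31) = 27.5 m/s = 99.01 km/h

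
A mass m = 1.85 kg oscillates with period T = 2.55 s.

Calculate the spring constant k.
T = 2π√(m/k) → k = m(2π/T)² = 1.85×(2π/2.55)² = 11.23 N/m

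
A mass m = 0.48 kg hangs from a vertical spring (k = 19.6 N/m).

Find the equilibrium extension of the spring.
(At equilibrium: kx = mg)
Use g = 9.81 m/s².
x_eq = mg/k = 0.48×9.81/19.6 = 0.2402 m = 24.02 cm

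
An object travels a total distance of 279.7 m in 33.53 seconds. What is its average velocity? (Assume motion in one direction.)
v_avg = Δd / Δt = 279.7 / 33.53 = 8.34 m/s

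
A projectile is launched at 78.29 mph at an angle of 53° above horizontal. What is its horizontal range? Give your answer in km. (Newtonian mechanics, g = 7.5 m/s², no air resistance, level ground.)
R = v₀² sin(2θ) / g (with unit conversion) = 0.157 km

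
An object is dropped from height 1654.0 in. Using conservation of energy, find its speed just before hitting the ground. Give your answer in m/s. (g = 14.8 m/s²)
mgh = ½mv² → v = √(2gh) = √(2×14.8×42.01) = 35.26 m/s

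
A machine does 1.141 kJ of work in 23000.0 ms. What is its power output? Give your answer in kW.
P = W/t = 1141 J / 23 s = 49.61 W = 0.04961 kW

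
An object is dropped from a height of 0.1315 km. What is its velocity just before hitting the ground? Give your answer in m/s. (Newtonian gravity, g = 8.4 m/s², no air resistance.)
v = √(2gh) (with unit conversion) = 47.0 m/s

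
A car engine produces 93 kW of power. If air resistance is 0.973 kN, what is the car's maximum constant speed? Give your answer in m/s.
P = Fv → v = P/F = 93000 W / 973 N = 95.58 m/s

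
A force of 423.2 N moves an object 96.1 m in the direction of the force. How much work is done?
W = Fd = 423.2×96.1 = 40670.0 J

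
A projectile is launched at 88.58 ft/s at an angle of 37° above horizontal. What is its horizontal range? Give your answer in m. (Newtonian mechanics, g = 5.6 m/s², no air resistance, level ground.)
R = v₀² sin(2θ) / g (with unit conversion) = 125.1 m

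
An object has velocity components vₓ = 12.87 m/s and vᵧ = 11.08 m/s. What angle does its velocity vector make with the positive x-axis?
θ = arctan(vᵧ/vₓ) = arctan(11.08/12.87) = 40.73°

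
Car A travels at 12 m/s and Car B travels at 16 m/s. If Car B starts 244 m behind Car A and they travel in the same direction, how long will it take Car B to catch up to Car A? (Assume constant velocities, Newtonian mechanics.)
Relative speed: v_rel = 16 - 12 = 4 m/s
Time to catch: t = d₀/v_rel = 244/4 = 61.0 s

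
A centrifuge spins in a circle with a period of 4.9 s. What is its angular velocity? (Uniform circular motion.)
ω = 2π/T = 2π/4.9 = 1.2823 rad/s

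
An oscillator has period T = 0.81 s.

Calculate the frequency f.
f = 1/T = 1/0.81 = 1.235 Hz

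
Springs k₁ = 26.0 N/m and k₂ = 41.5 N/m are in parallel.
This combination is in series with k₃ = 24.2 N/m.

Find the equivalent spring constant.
k₁₂ = k₁ + k₂ = 67.5 N/m (parallel)
1/k_eq = 1/k₁₂ + 1/k₃ → k_eq = 17.81 N/m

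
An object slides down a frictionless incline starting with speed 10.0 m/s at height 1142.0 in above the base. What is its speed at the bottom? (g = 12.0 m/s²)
½mv₀² + mgh = ½mv² → v = √(v₀² + 2gh) = √(10² + 2×12.0×29.01) = 28.22 m/s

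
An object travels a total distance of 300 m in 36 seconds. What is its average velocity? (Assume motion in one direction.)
v_avg = Δd / Δt = 300 / 36 = 8.33 m/s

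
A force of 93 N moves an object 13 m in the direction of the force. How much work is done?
W = Fd = 93×13 = 1209.0 J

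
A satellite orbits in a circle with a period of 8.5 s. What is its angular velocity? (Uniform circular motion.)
ω = 2π/T = 2π/8.5 = 0.7392 rad/s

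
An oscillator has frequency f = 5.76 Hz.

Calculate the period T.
T = 1/f = 1/5.76 = 0.1736 s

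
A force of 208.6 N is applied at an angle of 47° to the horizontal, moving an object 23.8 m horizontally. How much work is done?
W = Fd cosθ = 208.6×23.8×cos(47°) = 3385.9 J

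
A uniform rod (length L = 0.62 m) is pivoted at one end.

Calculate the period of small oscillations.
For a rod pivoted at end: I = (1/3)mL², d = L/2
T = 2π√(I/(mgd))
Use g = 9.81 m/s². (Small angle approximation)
I/m = (1/3)L² = 0.1281 m²; d = L/2 = 0.31 m
T = 2π√(I/(mgd)) = 2π√(0.1281/(9.81×0.31)) = 1.29 s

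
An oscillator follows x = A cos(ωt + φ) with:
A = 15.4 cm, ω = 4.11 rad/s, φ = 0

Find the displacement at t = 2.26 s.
x = A cos(ωt + φ) = 15.4×cos(4.11×2.26 + 0) = -15.26 cm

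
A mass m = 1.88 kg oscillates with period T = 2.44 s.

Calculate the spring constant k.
T = 2π√(m/k) → k = m(2π/T)² = 1.88×(2π/2.44)² = 12.47 N/m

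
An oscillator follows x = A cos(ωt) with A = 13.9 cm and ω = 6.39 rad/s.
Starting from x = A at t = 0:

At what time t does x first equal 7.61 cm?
cos(ωt) = x/A = 7.61/13.9 = 0.5475
ωt = arccos(0.5475) = 0.9914 rad
t = 0.9914/6.39 = 0.1552 s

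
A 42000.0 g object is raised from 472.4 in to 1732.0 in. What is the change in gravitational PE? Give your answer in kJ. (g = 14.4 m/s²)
ΔPE = mg(h₂ − h₁) = 42 kg × 14.4 m/s² × (43.99 − 12) m = 1.935e+04 J = 19.35 kJ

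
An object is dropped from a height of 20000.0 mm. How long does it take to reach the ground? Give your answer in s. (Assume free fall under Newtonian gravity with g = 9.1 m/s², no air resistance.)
t = √(2h/g) (with unit conversion) = 2.097 s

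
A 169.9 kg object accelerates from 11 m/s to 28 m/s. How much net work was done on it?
W_net = ΔKE = ½m(v₂² − v₁²) = ½×169.9×(28² − 11²) = 56321.85 J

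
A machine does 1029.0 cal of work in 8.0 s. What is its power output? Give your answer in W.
P = W/t = 4305 J / 8 s = 538.2 W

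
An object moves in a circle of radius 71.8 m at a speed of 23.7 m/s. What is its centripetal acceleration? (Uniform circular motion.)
a_c = v²/r = 23.7²/71.8 = 561.69/71.8 = 7.82 m/s²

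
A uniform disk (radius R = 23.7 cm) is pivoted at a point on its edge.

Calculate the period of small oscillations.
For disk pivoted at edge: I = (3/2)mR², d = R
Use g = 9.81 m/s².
I/m = (3/2)R² = 0.08425 m²; d = R = 0.237 m
T = 2π√((3/2)R²/(gR)) = 2π√(3R/(2g)) = 1.196 s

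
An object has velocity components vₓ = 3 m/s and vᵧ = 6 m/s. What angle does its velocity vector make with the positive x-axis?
θ = arctan(vᵧ/vₓ) = arctan(6/3) = 63.43°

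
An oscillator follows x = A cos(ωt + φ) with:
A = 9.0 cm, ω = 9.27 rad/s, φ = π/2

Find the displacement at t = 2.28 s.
x = A cos(ωt + φ) = 9.0×cos(9.27×2.28 + π/2) = -6.794 cm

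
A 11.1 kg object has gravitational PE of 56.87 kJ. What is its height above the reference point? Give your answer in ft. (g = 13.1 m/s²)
PE = mgh → h = PE/(mg) = 5.687e+04 J / (11.1 kg × 13.1 m/s²) = 391.1 m = 1283.0 ft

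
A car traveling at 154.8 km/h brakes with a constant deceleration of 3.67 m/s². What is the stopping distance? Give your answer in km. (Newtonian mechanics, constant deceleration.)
d = v₀² / (2a) (with unit conversion) = 0.2519 km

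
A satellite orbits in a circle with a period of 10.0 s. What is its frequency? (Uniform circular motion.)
f = 1/T = 1/10.0 = 0.1 Hz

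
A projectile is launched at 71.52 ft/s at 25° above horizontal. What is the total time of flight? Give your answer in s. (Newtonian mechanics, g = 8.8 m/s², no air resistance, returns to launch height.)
T = 2v₀sin(θ)/g (with unit conversion) = 2.094 s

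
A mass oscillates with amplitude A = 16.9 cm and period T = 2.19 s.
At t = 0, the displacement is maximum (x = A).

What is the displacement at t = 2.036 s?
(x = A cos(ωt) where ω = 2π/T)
ω = 2π/T = 2π/2.19 = 2.869 rad/s
x = A cos(ωt) = 16.9×cos(2.869×2.036) = 15.28 cm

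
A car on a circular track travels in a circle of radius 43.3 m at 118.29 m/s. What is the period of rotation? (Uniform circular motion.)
T = 2πr/v = 2π×43.3/118.29 = 2.3 s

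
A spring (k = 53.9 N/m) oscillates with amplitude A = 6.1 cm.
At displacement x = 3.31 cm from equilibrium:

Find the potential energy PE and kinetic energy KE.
E_total = ½kA² = ½×53.9×(0.061)² = 0.1003 J
PE = ½kx² = ½×53.9×(0.0331)² = 0.02953 J
KE = E_total − PE = 0.07075 J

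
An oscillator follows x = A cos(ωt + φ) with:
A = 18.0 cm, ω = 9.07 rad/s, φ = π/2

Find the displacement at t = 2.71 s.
x = A cos(ωt + φ) = 18.0×cos(9.07×2.71 + π/2) = 9.455 cm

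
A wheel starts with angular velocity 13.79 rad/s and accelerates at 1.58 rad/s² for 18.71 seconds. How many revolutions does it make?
θ = ω₀t + ½αt² = 13.79×18.71 + ½×1.58×18.71² = 534.56 rad
Revolutions = θ/(2π) = 534.56/(2π) = 85.08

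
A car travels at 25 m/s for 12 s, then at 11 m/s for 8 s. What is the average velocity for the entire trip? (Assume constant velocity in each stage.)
d₁ = v₁t₁ = 25 × 12 = 300 m
d₂ = v₂t₂ = 11 × 8 = 88 m
d_total = 388 m, t_total = 20 s
v_avg = d_total/t_total = 388/20 = 19.4 m/s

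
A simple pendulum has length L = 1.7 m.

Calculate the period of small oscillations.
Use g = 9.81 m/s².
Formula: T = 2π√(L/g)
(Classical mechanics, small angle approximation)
T = 2π√(L/g) = 2π√(1.7/9.81) = 2.616 s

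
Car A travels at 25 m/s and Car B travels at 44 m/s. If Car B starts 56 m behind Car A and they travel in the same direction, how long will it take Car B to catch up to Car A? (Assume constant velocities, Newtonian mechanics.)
Relative speed: v_rel = 44 - 25 = 19 m/s
Time to catch: t = d₀/v_rel = 56/19 = 2.95 s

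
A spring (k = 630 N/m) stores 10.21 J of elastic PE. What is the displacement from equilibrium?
PE = ½kx² → x = √(2PE/k) = √(2×10.21/630) = 0.18 m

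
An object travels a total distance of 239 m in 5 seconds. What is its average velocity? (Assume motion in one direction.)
v_avg = Δd / Δt = 239 / 5 = 47.8 m/s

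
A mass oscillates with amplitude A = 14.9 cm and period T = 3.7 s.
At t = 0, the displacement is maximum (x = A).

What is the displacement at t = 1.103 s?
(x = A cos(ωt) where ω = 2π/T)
ω = 2π/T = 2π/3.7 = 1.698 rad/s
x = A cos(ωt) = 14.9×cos(1.698×1.103) = -4.436 cm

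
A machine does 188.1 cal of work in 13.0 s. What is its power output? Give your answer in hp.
P = W/t = 787 J / 13 s = 60.54 W = 0.08118 hp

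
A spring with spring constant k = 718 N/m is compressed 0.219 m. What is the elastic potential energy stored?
PE = ½kx² = ½×718×0.219² = 17.22 J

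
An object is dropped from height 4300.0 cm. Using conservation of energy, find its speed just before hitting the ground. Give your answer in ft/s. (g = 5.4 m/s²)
mgh = ½mv² → v = √(2gh) = √(2×5.4×43) = 21.55 m/s = 70.7 ft/s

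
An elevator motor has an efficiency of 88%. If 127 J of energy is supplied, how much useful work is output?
W_out = η × W_in = 0.88 × 127 = 111.76 J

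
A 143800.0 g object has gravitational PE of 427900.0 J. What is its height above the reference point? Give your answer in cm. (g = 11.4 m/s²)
PE = mgh → h = PE/(mg) = 4.279e+05 J / (143.8 kg × 11.4 m/s²) = 261 m = 26100.0 cm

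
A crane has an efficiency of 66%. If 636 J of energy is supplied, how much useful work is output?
W_out = η × W_in = 0.66 × 636 = 419.76 J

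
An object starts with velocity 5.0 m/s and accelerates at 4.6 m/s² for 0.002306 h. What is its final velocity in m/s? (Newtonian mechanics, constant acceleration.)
v = v₀ + at (with unit conversion) = 43.19 m/s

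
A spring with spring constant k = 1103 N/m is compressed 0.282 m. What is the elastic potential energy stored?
PE = ½kx² = ½×1103×0.282² = 43.86 J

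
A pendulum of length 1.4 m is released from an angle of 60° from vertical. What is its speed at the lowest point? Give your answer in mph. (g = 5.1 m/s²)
h = L(1 − cosθ) = 1.4×(1 − cos60°) = 0.7 m
v = √(2gh) = √(2×5.1×0.7) = 2.672 m/s = 5.977 mph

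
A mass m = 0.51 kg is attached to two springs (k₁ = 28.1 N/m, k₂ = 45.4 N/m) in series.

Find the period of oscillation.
k_eq = k₁k₂/(k₁+k₂) = 17.36 N/m
T = 2π√(m/k_eq) = 2π√(0.51/17.36) = 1.077 s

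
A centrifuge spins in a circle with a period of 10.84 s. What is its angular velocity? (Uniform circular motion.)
ω = 2π/T = 2π/10.84 = 0.5796 rad/s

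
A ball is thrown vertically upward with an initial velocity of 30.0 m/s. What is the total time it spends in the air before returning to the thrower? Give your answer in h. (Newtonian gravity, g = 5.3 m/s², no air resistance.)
t_total = 2v₀/g (with unit conversion) = 0.003145 h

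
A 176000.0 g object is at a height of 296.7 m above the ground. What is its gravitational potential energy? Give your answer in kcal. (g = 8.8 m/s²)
PE = mgh = 176 kg × 8.8 m/s² × 296.7 m = 4.595e+05 J = 109.8 kcal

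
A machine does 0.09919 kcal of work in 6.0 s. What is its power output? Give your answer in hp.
P = W/t = 415 J / 6 s = 69.17 W = 0.09276 hp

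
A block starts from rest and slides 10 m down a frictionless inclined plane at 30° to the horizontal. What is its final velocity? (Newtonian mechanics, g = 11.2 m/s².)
a = g sin(θ) = 11.2 × sin(30°) = 5.6 m/s²
v = √(2ad) = √(2 × 5.6 × 10) = 10.58 m/s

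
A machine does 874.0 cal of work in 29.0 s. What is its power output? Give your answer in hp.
P = W/t = 3657 J / 29 s = 126.1 W = 0.1691 hp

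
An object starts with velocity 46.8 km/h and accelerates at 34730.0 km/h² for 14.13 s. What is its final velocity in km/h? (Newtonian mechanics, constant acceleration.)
v = v₀ + at (with unit conversion) = 183.1 km/h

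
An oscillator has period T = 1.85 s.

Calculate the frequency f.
f = 1/T = 1/1.85 = 0.5405 Hz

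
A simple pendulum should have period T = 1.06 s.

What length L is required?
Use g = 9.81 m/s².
T = 2π√(L/g) → L = g(T/2π)² = 9.81×(1.06/2π)² = 0.2792 m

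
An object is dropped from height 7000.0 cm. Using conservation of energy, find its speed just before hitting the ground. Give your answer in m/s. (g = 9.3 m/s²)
mgh = ½mv² → v = √(2gh) = √(2×9.3×70) = 36.08 m/s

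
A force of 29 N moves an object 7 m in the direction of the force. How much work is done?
W = Fd = 29×7 = 203.0 J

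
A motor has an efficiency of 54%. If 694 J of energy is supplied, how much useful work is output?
W_out = η × W_in = 0.54 × 694 = 374.76 J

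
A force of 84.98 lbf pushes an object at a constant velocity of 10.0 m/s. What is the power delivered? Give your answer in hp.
P = Fv = 378 N × 10 m/s = 3780 W = 5.069 hp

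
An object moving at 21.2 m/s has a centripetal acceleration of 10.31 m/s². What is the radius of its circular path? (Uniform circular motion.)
r = v²/a_c = 21.2²/10.31 = 43.59 m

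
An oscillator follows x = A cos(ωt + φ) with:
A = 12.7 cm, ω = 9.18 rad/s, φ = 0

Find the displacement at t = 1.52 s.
x = A cos(ωt + φ) = 12.7×cos(9.18×1.52 + 0) = 2.318 cm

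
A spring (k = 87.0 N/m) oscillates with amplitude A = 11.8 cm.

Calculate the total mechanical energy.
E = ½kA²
E = ½kA² = ½×87.0×(0.118)² = 0.6057 J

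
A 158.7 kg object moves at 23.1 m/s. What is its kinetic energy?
KE = ½mv² = ½×158.7×23.1² = 42341.95 J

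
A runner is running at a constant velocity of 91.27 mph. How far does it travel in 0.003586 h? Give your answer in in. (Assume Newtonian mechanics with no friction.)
d = vt (with unit conversion) = 20740.0 in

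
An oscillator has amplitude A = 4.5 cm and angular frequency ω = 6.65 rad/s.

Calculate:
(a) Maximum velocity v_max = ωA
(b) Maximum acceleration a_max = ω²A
v_max = ωA = 6.65×0.045 = 0.2993 m/s
a_max = ω²A = 6.65²×0.045 = 1.99 m/s²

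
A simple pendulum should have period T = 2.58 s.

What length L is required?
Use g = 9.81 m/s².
T = 2π√(L/g) → L = g(T/2π)² = 9.81×(2.58/2π)² = 1.654 m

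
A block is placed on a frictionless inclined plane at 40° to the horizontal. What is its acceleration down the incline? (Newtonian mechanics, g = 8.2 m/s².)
a = g sin(θ) = 8.2 × sin(40°) = 8.2 × 0.6428 = 5.27 m/s²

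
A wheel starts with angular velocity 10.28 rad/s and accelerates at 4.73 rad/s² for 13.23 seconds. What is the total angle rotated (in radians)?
θ = ω₀t + ½αt² = 10.28×13.23 + ½×4.73×13.23² = 549.96 rad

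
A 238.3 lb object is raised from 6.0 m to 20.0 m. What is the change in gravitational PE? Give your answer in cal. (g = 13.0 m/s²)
ΔPE = mg(h₂ − h₁) = 108.1 kg × 13.0 m/s² × (20 − 6) m = 1.967e+04 J = 4702.0 cal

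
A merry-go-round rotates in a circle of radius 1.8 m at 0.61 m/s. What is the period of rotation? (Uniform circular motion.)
T = 2πr/v = 2π×1.8/0.61 = 18.54 s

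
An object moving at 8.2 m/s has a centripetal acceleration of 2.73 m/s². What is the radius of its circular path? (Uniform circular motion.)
r = v²/a_c = 8.2²/2.73 = 24.63 m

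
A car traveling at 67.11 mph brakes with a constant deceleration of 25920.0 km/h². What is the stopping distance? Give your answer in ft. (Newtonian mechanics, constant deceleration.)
d = v₀² / (2a) (with unit conversion) = 738.2 ft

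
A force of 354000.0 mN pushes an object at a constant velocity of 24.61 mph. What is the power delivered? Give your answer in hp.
P = Fv = 354 N × 11 m/s = 3895 W = 5.223 hp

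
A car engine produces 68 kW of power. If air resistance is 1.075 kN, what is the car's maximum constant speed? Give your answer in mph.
P = Fv → v = P/F = 68000 W / 1075 N = 63.26 m/s = 141.5 mph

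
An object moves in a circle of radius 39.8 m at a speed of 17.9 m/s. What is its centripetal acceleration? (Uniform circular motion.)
a_c = v²/r = 17.9²/39.8 = 320.41/39.8 = 8.05 m/s²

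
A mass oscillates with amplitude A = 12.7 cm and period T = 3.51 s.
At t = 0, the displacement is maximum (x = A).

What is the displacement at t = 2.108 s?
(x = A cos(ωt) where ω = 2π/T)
ω = 2π/T = 2π/3.51 = 1.79 rad/s
x = A cos(ωt) = 12.7×cos(1.79×2.108) = -10.25 cm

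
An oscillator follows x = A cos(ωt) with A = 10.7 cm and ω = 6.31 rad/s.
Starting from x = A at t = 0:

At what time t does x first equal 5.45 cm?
cos(ωt) = x/A = 5.45/10.7 = 0.5093
ωt = arccos(0.5093) = 1.036 rad
t = 1.036/6.31 = 0.1642 s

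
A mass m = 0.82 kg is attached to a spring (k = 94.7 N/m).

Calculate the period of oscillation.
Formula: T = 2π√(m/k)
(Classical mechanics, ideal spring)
T = 2π√(m/k) = 2π√(0.82/94.7) = 0.5847 s; f = 1/T = 1.71 Hz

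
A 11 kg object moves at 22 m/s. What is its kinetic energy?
KE = ½mv² = ½×11×22² = 2662.0 J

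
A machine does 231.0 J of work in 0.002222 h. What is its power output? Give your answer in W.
P = W/t = 231 J / 7.999 s = 28.88 W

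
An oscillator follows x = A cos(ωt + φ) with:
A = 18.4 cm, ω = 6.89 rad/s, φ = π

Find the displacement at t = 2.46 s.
x = A cos(ωt + φ) = 18.4×cos(6.89×2.46 + π) = 5.951 cm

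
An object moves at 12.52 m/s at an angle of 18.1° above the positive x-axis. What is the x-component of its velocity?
vₓ = v cos(θ) = 12.52 × cos(18.1°) = 11.9 m/s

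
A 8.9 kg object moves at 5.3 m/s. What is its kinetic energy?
KE = ½mv² = ½×8.9×5.3² = 125.0005 J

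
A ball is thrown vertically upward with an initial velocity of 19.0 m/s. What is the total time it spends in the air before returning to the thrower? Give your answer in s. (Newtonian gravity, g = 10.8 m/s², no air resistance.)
t_total = 2v₀/g = 3.519 s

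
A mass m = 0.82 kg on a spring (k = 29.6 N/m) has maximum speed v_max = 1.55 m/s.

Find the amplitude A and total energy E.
½mv²_max = ½kA² → A = v_max√(m/k) = 1.55×√(0.82/29.6) = 0.258 m = 25.8 cm
E = ½mv²_max = ½×0.82×1.55² = 0.985 J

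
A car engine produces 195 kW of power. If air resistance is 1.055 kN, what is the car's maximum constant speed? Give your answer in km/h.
P = Fv → v = P/F = 195000 W / 1055 N = 184.8 m/s = 665.4 km/h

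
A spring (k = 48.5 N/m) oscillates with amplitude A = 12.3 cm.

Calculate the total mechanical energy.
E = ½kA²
E = ½kA² = ½×48.5×(0.123)² = 0.3669 J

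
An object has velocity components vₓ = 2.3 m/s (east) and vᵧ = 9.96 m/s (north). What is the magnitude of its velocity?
|v| = √(vₓ² + vᵧ²) = √(2.3² + 9.96²) = √(104.492) = 10.22 m/s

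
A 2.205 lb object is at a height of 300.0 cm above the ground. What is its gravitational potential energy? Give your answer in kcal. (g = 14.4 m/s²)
PE = mgh = 1 kg × 14.4 m/s² × 3 m = 43.21 J = 0.01033 kcal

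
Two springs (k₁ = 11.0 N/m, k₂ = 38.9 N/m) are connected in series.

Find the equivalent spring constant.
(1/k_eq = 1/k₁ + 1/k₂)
1/k_eq = 1/11.0 + 1/38.9 = 0.11662; k_eq = 8.575 N/m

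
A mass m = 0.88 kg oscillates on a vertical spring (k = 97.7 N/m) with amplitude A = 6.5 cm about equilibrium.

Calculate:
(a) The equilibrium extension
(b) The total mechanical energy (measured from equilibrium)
x_eq = mg/k = 0.88×9.81/97.7 = 0.08836 m = 8.836 cm
E = ½kA² = ½×97.7×(0.065)² = 0.2064 J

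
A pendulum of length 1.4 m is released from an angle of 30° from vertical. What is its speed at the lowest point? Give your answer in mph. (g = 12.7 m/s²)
h = L(1 − cosθ) = 1.4×(1 − cos30°) = 0.1876 m
v = √(2gh) = √(2×12.7×0.1876) = 2.183 m/s = 4.883 mph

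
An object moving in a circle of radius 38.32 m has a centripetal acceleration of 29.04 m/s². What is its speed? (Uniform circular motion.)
v = √(a_c × r) = √(29.04 × 38.32) = 33.36 m/s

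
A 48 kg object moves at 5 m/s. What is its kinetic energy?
KE = ½mv² = ½×48×5² = 600.0 J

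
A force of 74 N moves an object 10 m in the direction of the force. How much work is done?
W = Fd = 74×10 = 740.0 J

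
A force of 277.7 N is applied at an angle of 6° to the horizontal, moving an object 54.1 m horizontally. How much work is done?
W = Fd cosθ = 277.7×54.1×cos(6°) = 14941.0 J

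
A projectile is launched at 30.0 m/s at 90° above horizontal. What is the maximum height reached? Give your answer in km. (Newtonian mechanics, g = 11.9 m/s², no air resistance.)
H = v₀²sin²(θ)/(2g) (with unit conversion) = 0.03782 km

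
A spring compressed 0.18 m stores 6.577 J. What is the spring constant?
PE = ½kx² → k = 2PE/x² = 2×6.577/0.18² = 406.0 N/m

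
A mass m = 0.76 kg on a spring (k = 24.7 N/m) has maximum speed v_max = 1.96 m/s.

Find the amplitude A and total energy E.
½mv²_max = ½kA² → A = v_max√(m/k) = 1.96×√(0.76/24.7) = 0.3438 m = 34.38 cm
E = ½mv²_max = ½×0.76×1.96² = 1.46 J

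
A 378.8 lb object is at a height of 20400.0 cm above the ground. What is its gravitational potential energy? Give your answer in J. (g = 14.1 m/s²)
PE = mgh = 171.8 kg × 14.1 m/s² × 204 m = 4.942e+05 J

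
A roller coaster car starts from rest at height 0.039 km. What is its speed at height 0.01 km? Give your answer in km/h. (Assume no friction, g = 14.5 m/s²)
mgh₁ = ½mv₂² + mgh₂ → v₂ = √(2g(h₁−h₂)) = √(2×14.5×(39−10)) = 29 m/s = 104.4 km/h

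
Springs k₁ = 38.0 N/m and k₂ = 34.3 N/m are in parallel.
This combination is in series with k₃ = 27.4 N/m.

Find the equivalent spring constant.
k₁₂ = k₁ + k₂ = 72.3 N/m (parallel)
1/k_eq = 1/k₁₂ + 1/k₃ → k_eq = 19.87 N/m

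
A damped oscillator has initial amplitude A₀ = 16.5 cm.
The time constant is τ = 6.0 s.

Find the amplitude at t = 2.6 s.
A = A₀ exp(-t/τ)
A = A₀ exp(−t/τ) = 16.5×exp(−2.6/6.0) = 10.7 cm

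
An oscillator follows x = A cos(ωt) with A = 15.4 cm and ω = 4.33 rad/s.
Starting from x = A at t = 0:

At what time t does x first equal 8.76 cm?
cos(ωt) = x/A = 8.76/15.4 = 0.5688
ωt = arccos(0.5688) = 0.9657 rad
t = 0.9657/4.33 = 0.223 s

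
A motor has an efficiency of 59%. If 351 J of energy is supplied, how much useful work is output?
W_out = η × W_in = 0.59 × 351 = 207.09 J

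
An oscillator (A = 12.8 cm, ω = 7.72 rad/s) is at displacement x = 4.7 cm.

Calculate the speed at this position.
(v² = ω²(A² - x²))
v = ω√(A² − x²) = 7.72×√(0.128² − 0.047²) = 0.9191 m/s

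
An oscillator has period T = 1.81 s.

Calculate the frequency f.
f = 1/T = 1/1.81 = 0.5525 Hz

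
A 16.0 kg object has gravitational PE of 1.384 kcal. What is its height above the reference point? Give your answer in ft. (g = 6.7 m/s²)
PE = mgh → h = PE/(mg) = 5791 J / (16 kg × 6.7 m/s²) = 54.02 m = 177.2 ft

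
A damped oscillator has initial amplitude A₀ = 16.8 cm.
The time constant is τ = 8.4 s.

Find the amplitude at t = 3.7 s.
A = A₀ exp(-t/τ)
A = A₀ exp(−t/τ) = 16.8×exp(−3.7/8.4) = 10.81 cm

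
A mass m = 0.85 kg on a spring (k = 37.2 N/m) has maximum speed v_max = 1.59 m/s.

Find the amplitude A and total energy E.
½mv²_max = ½kA² → A = v_max√(m/k) = 1.59×√(0.85/37.2) = 0.2403 m = 24.03 cm
E = ½mv²_max = ½×0.85×1.59² = 1.074 J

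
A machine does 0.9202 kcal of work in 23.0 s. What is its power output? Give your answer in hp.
P = W/t = 3850 J / 23 s = 167.4 W = 0.2245 hp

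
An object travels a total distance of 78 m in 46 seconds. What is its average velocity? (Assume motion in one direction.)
v_avg = Δd / Δt = 78 / 46 = 1.7 m/s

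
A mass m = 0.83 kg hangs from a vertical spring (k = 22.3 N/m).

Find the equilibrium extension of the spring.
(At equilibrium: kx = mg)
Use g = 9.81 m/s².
x_eq = mg/k = 0.83×9.81/22.3 = 0.3651 m = 36.51 cm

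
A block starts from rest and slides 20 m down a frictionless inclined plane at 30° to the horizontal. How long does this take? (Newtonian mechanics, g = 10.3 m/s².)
a = g sin(θ) = 10.3 × sin(30°) = 5.15 m/s²
t = √(2d/a) = √(2 × 20 / 5.15) = 2.79 s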